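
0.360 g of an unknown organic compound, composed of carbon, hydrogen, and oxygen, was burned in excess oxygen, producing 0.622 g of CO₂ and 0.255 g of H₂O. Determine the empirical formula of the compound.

mol C = 0.622 g CO₂ ÷ 44.009 g/mol = 0.01413 mol
mol H = 2 × 0.255 g H₂O ÷ 18.015 g/mol = 0.02831 mol
mass O = 0.360 − (0.1698 + 0.02854) = 0.1617 g → mol O = 0.1617 ÷ 15.999 = 0.01011 mol
Divide by the smallest (0.01011 mol): C 1.398, H 2.801, O 1.000
Multiplying each by 5 gives whole numbers: C 6.99, H 14.00, O 5.00

C7H14O5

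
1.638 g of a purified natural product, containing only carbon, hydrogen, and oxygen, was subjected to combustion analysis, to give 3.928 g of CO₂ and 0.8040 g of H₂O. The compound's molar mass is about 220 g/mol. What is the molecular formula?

mol C = 3.928 g CO₂ ÷ 44.009 g/mol = 0.089254 mol
mol H = 2 × 0.8040 g H₂O ÷ 18.015 g/mol = 0.089259 mol
mass O = 1.638 − (1.0720 + 0.089973) = 0.47599 g → mol O = 0.47599 ÷ 15.999 = 0.029751 mol
Divide by the smallest (0.029751 mol): C 3.000, H 3.000, O 1.000
Empirical formula: C3H3O
Empirical-formula mass = 55.06 g/mol; 220 ÷ 55.06 ≈ 4, so the molecular formula is C12H12O4.

C12H12O4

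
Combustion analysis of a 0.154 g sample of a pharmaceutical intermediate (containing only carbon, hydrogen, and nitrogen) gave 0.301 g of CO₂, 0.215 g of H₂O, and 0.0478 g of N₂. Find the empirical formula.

mol C = 0.301 g CO₂ ÷ 44.009 g/mol = 0.006840 mol
mol H = 2 × 0.215 g H₂O ÷ 18.015 g/mol = 0.02387 mol
mol N = 2 × 0.0478 g N₂ ÷ 28.014 g/mol = 0.003413 mol
Divide by the smallest (0.003413 mol): C 2.004, H 6.994, N 1.000

C2H7N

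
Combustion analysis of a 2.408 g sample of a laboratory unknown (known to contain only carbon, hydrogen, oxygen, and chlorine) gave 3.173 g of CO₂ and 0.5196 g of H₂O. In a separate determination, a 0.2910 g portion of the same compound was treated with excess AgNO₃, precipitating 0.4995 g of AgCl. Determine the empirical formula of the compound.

mol C = 3.173 g CO₂ ÷ 44.009 g/mol = 0.072099 mol
mol H = 2 × 0.5196 g H₂O ÷ 18.015 g/mol = 0.057685 mol
From the AgCl data: mol Cl per gram of compound = (0.4995 ÷ 143.318) ÷ 0.2910 = 0.011977 mol/g, so in the 2.408 g combustion sample mol Cl = 0.028840 mol
mass O = 2.408 − (0.86598 + 0.058147 + 1.0224) = 0.46149 g → mol O = 0.46149 ÷ 15.999 = 0.028845 mol
Divide by the smallest (0.028840 mol): C 2.500, H 2.000, Cl 1.000, O 1.000
Multiplying each by 2 gives whole numbers: C 5.00, H 4.00, Cl 2.00, O 2.00

C5H4Cl2O2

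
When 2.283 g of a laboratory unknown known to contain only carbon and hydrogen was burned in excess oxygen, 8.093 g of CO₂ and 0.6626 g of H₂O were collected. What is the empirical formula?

C5H2

mol C = 8.093 g CO₂ ÷ 44.009 g/mol = 0.18389 mol
mol H = 2 × 0.6626 g H₂O ÷ 18.015 g/mol = 0.073561 mol
Divide by the smallest (0.073561 mol): C 2.500, H 1.000
Multiplying each by 2 gives whole numbers: C 5.00, H 2.00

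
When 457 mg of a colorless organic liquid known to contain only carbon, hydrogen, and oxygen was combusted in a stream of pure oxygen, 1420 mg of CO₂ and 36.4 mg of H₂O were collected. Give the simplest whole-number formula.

mol C = 1.42 g CO₂ ÷ 44.009 g/mol = 0.03227 mol
mol H = 2 × 0.0364 g H₂O ÷ 18.015 g/mol = 0.004041 mol
mass O = 0.457 − (0.3875 + 0.004073) = 0.06538 g → mol O = 0.06538 ÷ 15.999 = 0.004086 mol
Divide by the smallest (0.004041 mol): C 7.985, H 1.000, O 1.011

C8HO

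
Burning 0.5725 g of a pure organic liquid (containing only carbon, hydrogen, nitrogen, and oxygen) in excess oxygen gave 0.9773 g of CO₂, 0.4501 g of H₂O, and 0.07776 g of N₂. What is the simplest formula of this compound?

C4H9NO2

mol C = 0.9773 g CO₂ ÷ 44.009 g/mol = 0.022207 mol
mol H = 2 × 0.4501 g H₂O ÷ 18.015 g/mol = 0.049969 mol
mol N = 2 × 0.07776 g N₂ ÷ 28.014 g/mol = 0.0055515 mol
mass O = 0.5725 − (0.26673 + 0.050369 + 0.077760) = 0.17764 g → mol O = 0.17764 ÷ 15.999 = 0.011103 mol
Divide by the smallest (0.0055515 mol): C 4.000, H 9.001, N 1.000, O 2.000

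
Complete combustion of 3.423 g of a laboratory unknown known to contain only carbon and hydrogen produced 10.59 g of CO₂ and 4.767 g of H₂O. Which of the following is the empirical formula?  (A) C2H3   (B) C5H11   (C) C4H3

(B) C5H11

mol C = 10.59 g CO₂ ÷ 44.009 g/mol = 0.24063 mol
mol H = 2 × 4.767 g H₂O ÷ 18.015 g/mol = 0.52923 mol
Divide by the smallest (0.24063 mol): C 1.000, H 2.199
Multiplying each by 5 gives whole numbers: C 5.00, H 11.00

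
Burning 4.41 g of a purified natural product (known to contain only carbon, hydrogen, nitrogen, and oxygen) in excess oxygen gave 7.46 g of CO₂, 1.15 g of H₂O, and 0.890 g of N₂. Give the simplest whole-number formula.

mol C = 7.46 g CO₂ ÷ 44.009 g/mol = 0.1695 mol
mol H = 2 × 1.15 g H₂O ÷ 18.015 g/mol = 0.1277 mol
mol N = 2 × 0.890 g N₂ ÷ 28.014 g/mol = 0.06354 mol
mass O = 4.41 − (2.036 + 0.1287 + 0.8900) = 1.355 g → mol O = 1.355 ÷ 15.999 = 0.08471 mol
Divide by the smallest (0.06354 mol): C 2.668, H 2.009, N 1.000, O 1.333
Multiplying each by 3 gives whole numbers: C 8.00, H 6.03, N 3.00, O 4.00

C8H6N3O4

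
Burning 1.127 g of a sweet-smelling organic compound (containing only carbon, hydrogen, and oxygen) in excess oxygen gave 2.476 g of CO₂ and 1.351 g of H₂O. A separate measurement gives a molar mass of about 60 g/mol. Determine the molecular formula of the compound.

C3H8O

mol C = 2.476 g CO₂ ÷ 44.009 g/mol = 0.056261 mol
mol H = 2 × 1.351 g H₂O ÷ 18.015 g/mol = 0.14999 mol
mass O = 1.127 − (0.67575 + 0.15119) = 0.30006 g → mol O = 0.30006 ÷ 15.999 = 0.018755 mol
Divide by the smallest (0.018755 mol): C 3.000, H 7.997, O 1.000
Empirical formula: C3H8O
Empirical-formula mass = 60.10 g/mol; 60 ÷ 60.10 ≈ 1, so the molecular formula is C3H8O.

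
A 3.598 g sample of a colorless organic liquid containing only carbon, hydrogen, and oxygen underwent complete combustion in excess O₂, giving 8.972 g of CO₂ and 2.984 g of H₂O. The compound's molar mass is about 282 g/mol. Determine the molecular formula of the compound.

mol C = 8.972 g CO₂ ÷ 44.009 g/mol = 0.20387 mol
mol H = 2 × 2.984 g H₂O ÷ 18.015 g/mol = 0.33128 mol
mass O = 3.598 − (2.4487 + 0.33393) = 0.81542 g → mol O = 0.81542 ÷ 15.999 = 0.050967 mol
Divide by the smallest (0.050967 mol): C 4.000, H 6.500, O 1.000
Multiplying each by 2 gives whole numbers: C 8.00, H 13.00, O 2.00
Empirical formula: C8H13O2
Empirical-formula mass = 141.19 g/mol; 282 ÷ 141.19 ≈ 2, so the molecular formula is C16H26O4.

C16H26O4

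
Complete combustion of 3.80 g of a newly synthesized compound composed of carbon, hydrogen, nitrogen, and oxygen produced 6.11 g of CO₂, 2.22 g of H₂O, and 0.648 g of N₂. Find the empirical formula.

mol C = 6.11 g CO₂ ÷ 44.009 g/mol = 0.1388 mol
mol H = 2 × 2.22 g H₂O ÷ 18.015 g/mol = 0.2465 mol
mol N = 2 × 0.648 g N₂ ÷ 28.014 g/mol = 0.04626 mol
mass O = 3.80 − (1.668 + 0.2484 + 0.6480) = 1.236 g → mol O = 1.236 ÷ 15.999 = 0.07726 mol
Divide by the smallest (0.04626 mol): C 3.001, H 5.327, N 1.000, O 1.670
Multiplying each by 3 gives whole numbers: C 9.00, H 15.98, N 3.00, O 5.01

C9H16N3O5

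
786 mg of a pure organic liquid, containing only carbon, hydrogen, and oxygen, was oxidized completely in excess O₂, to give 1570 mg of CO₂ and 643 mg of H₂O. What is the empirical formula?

C2H4O

mol C = 1.57 g CO₂ ÷ 44.009 g/mol = 0.03567 mol
mol H = 2 × 0.643 g H₂O ÷ 18.015 g/mol = 0.07138 mol
mass O = 0.786 − (0.4285 + 0.07196) = 0.2856 g → mol O = 0.2856 ÷ 15.999 = 0.01785 mol
Divide by the smallest (0.01785 mol): C 1.999, H 4.000, O 1.000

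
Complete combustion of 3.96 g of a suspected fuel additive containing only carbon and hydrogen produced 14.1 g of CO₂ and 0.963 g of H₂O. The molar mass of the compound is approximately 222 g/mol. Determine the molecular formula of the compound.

C18H6

mol C = 14.1 g CO₂ ÷ 44.009 g/mol = 0.3204 mol
mol H = 2 × 0.963 g H₂O ÷ 18.015 g/mol = 0.1069 mol
Divide by the smallest (0.1069 mol): C 2.997, H 1.000
Empirical formula: C3H
Empirical-formula mass = 37.04 g/mol; 222 ÷ 37.04 ≈ 6, so the molecular formula is C18H6.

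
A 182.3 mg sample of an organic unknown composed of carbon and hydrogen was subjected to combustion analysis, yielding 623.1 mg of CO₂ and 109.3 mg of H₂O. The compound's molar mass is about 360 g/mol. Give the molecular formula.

mol C = 0.6231 g CO₂ ÷ 44.009 g/mol = 0.014158 mol
mol H = 2 × 0.1093 g H₂O ÷ 18.015 g/mol = 0.012134 mol
Divide by the smallest (0.012134 mol): C 1.167, H 1.000
Multiplying each by 6 gives whole numbers: C 7.00, H 6.00
Empirical formula: C7H6
Empirical-formula mass = 90.12 g/mol; 360 ÷ 90.12 ≈ 4, so the molecular formula is C28H24.

C28H24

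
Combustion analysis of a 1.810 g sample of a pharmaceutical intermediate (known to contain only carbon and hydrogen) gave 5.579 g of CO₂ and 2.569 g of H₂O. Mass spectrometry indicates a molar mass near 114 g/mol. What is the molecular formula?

mol C = 5.579 g CO₂ ÷ 44.009 g/mol = 0.12677 mol
mol H = 2 × 2.569 g H₂O ÷ 18.015 g/mol = 0.28521 mol
Divide by the smallest (0.12677 mol): C 1.000, H 2.250
Multiplying each by 4 gives whole numbers: C 4.00, H 9.00
Empirical formula: C4H9
Empirical-formula mass = 57.12 g/mol; 114 ÷ 57.12 ≈ 2, so the molecular formula is C8H18.

C8H18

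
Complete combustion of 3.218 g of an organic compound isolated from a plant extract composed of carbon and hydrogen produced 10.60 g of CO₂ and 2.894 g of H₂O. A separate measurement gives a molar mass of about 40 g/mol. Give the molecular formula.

mol C = 10.60 g CO₂ ÷ 44.009 g/mol = 0.24086 mol
mol H = 2 × 2.894 g H₂O ÷ 18.015 g/mol = 0.32129 mol
Divide by the smallest (0.24086 mol): C 1.000, H 1.334
Multiplying each by 3 gives whole numbers: C 3.00, H 4.00
Empirical formula: C3H4
Empirical-formula mass = 40.06 g/mol; 40 ÷ 40.06 ≈ 1, so the molecular formula is C3H4.

C3H4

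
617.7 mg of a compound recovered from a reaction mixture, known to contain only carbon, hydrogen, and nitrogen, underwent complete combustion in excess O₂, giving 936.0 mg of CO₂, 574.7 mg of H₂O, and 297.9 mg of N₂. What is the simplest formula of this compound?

CH3N

mol C = 0.9360 g CO₂ ÷ 44.009 g/mol = 0.021268 mol
mol H = 2 × 0.5747 g H₂O ÷ 18.015 g/mol = 0.063802 mol
mol N = 2 × 0.2979 g N₂ ÷ 28.014 g/mol = 0.021268 mol
Divide by the smallest (0.021268 mol): C 1.000, H 3.000, N 1.000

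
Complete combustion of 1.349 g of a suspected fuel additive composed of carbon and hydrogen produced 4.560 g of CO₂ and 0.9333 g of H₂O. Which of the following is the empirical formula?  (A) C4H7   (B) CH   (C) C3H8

mol C = 4.560 g CO₂ ÷ 44.009 g/mol = 0.10362 mol
mol H = 2 × 0.9333 g H₂O ÷ 18.015 g/mol = 0.10361 mol
Divide by the smallest (0.10361 mol): C 1.000, H 1.000

(B) CH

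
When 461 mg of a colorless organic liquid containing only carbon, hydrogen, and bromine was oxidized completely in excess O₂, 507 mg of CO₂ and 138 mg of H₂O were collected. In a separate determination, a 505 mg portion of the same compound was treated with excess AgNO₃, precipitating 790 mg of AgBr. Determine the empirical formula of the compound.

C3H4Br

mol C = 0.507 g CO₂ ÷ 44.009 g/mol = 0.01152 mol
mol H = 2 × 0.138 g H₂O ÷ 18.015 g/mol = 0.01532 mol
From the AgBr data: mol Br per gram of compound = (0.790 ÷ 187.772) ÷ 0.505 = 0.008331 mol/g, so in the 0.461 g combustion sample mol Br = 0.003841 mol
Divide by the smallest (0.003841 mol): C 3.000, H 3.989, Br 1.000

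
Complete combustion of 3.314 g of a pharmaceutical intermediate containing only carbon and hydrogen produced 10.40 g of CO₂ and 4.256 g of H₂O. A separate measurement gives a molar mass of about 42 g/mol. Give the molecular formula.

C3H6

mol C = 10.40 g CO₂ ÷ 44.009 g/mol = 0.23632 mol
mol H = 2 × 4.256 g H₂O ÷ 18.015 g/mol = 0.47250 mol
Divide by the smallest (0.23632 mol): C 1.000, H 1.999
Empirical formula: CH2
Empirical-formula mass = 14.03 g/mol; 42 ÷ 14.03 ≈ 3, so the molecular formula is C3H6.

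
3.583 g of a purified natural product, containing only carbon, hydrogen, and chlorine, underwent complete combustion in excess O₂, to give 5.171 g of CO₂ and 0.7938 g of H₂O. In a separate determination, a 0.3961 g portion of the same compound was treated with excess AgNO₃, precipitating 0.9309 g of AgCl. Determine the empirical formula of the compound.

C4H3Cl2

mol C = 5.171 g CO₂ ÷ 44.009 g/mol = 0.11750 mol
mol H = 2 × 0.7938 g H₂O ÷ 18.015 g/mol = 0.088127 mol
From the AgCl data: mol Cl per gram of compound = (0.9309 ÷ 143.318) ÷ 0.3961 = 0.016398 mol/g, so in the 3.583 g combustion sample mol Cl = 0.058755 mol
Divide by the smallest (0.058755 mol): C 2.000, H 1.500, Cl 1.000
Multiplying each by 2 gives whole numbers: C 4.00, H 3.00, Cl 2.00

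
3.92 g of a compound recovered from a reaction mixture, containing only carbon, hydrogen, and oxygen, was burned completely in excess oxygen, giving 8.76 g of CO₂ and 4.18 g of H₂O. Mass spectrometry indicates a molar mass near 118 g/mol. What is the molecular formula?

C6H14O2

mol C = 8.76 g CO₂ ÷ 44.009 g/mol = 0.1991 mol
mol H = 2 × 4.18 g H₂O ÷ 18.015 g/mol = 0.4641 mol
mass O = 3.92 − (2.391 + 0.4678) = 1.061 g → mol O = 1.061 ÷ 15.999 = 0.06634 mol
Divide by the smallest (0.06634 mol): C 3.000, H 6.995, O 1.000
Empirical formula: C3H7O
Empirical-formula mass = 59.09 g/mol; 118 ÷ 59.09 ≈ 2, so the molecular formula is C6H14O2.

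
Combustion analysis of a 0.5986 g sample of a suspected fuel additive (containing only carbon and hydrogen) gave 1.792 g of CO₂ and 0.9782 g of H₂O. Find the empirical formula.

C3H8

mol C = 1.792 g CO₂ ÷ 44.009 g/mol = 0.040719 mol
mol H = 2 × 0.9782 g H₂O ÷ 18.015 g/mol = 0.10860 mol
Divide by the smallest (0.040719 mol): C 1.000, H 2.667
Multiplying each by 3 gives whole numbers: C 3.00, H 8.00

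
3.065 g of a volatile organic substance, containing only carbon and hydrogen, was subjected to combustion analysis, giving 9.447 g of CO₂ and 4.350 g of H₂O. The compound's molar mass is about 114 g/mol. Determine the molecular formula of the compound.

C8H18

mol C = 9.447 g CO₂ ÷ 44.009 g/mol = 0.21466 mol
mol H = 2 × 4.350 g H₂O ÷ 18.015 g/mol = 0.48293 mol
Divide by the smallest (0.21466 mol): C 1.000, H 2.250
Multiplying each by 4 gives whole numbers: C 4.00, H 9.00
Empirical formula: C4H9
Empirical-formula mass = 57.12 g/mol; 114 ÷ 57.12 ≈ 2, so the molecular formula is C8H18.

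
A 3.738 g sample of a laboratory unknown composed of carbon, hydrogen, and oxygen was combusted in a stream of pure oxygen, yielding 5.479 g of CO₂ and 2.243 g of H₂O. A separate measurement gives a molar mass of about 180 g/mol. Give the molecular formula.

mol C = 5.479 g CO₂ ÷ 44.009 g/mol = 0.12450 mol
mol H = 2 × 2.243 g H₂O ÷ 18.015 g/mol = 0.24901 mol
mass O = 3.738 − (1.4953 + 0.25101) = 1.9917 g → mol O = 1.9917 ÷ 15.999 = 0.12449 mol
Divide by the smallest (0.12449 mol): C 1.000, H 2.000, O 1.000
Empirical formula: CH2O
Empirical-formula mass = 30.03 g/mol; 180 ÷ 30.03 ≈ 6, so the molecular formula is C6H12O6.

C6H12O6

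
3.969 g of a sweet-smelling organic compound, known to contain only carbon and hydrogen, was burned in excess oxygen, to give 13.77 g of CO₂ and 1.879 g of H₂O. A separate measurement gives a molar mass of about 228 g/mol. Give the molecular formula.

mol C = 13.77 g CO₂ ÷ 44.009 g/mol = 0.31289 mol
mol H = 2 × 1.879 g H₂O ÷ 18.015 g/mol = 0.20860 mol
Divide by the smallest (0.20860 mol): C 1.500, H 1.000
Multiplying each by 2 gives whole numbers: C 3.00, H 2.00
Empirical formula: C3H2
Empirical-formula mass = 38.05 g/mol; 228 ÷ 38.05 ≈ 6, so the molecular formula is C18H12.

C18H12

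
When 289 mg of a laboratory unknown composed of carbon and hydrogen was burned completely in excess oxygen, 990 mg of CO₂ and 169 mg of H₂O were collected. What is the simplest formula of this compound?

mol C = 0.990 g CO₂ ÷ 44.009 g/mol = 0.02250 mol
mol H = 2 × 0.169 g H₂O ÷ 18.015 g/mol = 0.01876 mol
Divide by the smallest (0.01876 mol): C 1.199, H 1.000
Multiplying each by 5 gives whole numbers: C 5.99, H 5.00

C6H5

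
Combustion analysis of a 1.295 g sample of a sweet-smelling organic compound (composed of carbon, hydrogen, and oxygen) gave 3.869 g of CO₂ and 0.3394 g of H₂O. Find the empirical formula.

mol C = 3.869 g CO₂ ÷ 44.009 g/mol = 0.087914 mol
mol H = 2 × 0.3394 g H₂O ÷ 18.015 g/mol = 0.037680 mol
mass O = 1.295 − (1.0559 + 0.037981) = 0.20109 g → mol O = 0.20109 ÷ 15.999 = 0.012569 mol
Divide by the smallest (0.012569 mol): C 6.995, H 2.998, O 1.000

C7H3O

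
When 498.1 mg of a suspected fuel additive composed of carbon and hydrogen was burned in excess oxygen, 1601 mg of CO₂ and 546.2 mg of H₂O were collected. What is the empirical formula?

C3H5

mol C = 1.601 g CO₂ ÷ 44.009 g/mol = 0.036379 mol
mol H = 2 × 0.5462 g H₂O ÷ 18.015 g/mol = 0.060638 mol
Divide by the smallest (0.036379 mol): C 1.000, H 1.667
Multiplying each by 3 gives whole numbers: C 3.00, H 5.00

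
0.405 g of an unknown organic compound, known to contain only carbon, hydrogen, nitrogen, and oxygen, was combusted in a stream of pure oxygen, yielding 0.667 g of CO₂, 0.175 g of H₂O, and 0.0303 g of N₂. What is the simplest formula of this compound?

C7H9NO5

mol C = 0.667 g CO₂ ÷ 44.009 g/mol = 0.01516 mol
mol H = 2 × 0.175 g H₂O ÷ 18.015 g/mol = 0.01943 mol
mol N = 2 × 0.0303 g N₂ ÷ 28.014 g/mol = 0.002163 mol
mass O = 0.405 − (0.1820 + 0.01958 + 0.03030) = 0.1731 g → mol O = 0.1731 ÷ 15.999 = 0.01082 mol
Divide by the smallest (0.002163 mol): C 7.006, H 8.981, N 1.000, O 5.001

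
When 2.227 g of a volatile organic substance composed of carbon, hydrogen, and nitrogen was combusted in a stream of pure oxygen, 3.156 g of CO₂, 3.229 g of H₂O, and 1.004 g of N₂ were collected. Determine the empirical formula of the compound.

CH5N

mol C = 3.156 g CO₂ ÷ 44.009 g/mol = 0.071713 mol
mol H = 2 × 3.229 g H₂O ÷ 18.015 g/mol = 0.35848 mol
mol N = 2 × 1.004 g N₂ ÷ 28.014 g/mol = 0.071678 mol
Divide by the smallest (0.071678 mol): C 1.000, H 5.001, N 1.000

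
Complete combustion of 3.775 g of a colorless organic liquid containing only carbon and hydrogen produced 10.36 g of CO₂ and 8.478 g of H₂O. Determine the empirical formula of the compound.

CH4

mol C = 10.36 g CO₂ ÷ 44.009 g/mol = 0.23541 mol
mol H = 2 × 8.478 g H₂O ÷ 18.015 g/mol = 0.94122 mol
Divide by the smallest (0.23541 mol): C 1.000, H 3.998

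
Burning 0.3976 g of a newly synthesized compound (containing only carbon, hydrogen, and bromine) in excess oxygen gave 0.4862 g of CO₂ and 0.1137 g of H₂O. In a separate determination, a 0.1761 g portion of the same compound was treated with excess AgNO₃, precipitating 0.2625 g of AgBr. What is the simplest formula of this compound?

mol C = 0.4862 g CO₂ ÷ 44.009 g/mol = 0.011048 mol
mol H = 2 × 0.1137 g H₂O ÷ 18.015 g/mol = 0.012623 mol
From the AgBr data: mol Br per gram of compound = (0.2625 ÷ 187.772) ÷ 0.1761 = 0.0079385 mol/g, so in the 0.3976 g combustion sample mol Br = 0.0031564 mol
Divide by the smallest (0.0031564 mol): C 3.500, H 3.999, Br 1.000
Multiplying each by 2 gives whole numbers: C 7.00, H 8.00, Br 2.00

C7H8Br2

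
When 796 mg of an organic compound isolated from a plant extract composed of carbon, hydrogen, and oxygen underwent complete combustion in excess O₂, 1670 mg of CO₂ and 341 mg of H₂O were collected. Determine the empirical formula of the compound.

mol C = 1.67 g CO₂ ÷ 44.009 g/mol = 0.03795 mol
mol H = 2 × 0.341 g H₂O ÷ 18.015 g/mol = 0.03786 mol
mass O = 0.796 − (0.4558 + 0.03816) = 0.3021 g → mol O = 0.3021 ÷ 15.999 = 0.01888 mol
Divide by the smallest (0.01888 mol): C 2.010, H 2.005, O 1.000

C2H2O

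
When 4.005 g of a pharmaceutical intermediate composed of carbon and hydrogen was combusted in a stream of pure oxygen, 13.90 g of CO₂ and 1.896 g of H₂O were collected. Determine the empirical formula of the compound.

mol C = 13.90 g CO₂ ÷ 44.009 g/mol = 0.31584 mol
mol H = 2 × 1.896 g H₂O ÷ 18.015 g/mol = 0.21049 mol
Divide by the smallest (0.21049 mol): C 1.501, H 1.000
Multiplying each by 2 gives whole numbers: C 3.00, H 2.00

C3H2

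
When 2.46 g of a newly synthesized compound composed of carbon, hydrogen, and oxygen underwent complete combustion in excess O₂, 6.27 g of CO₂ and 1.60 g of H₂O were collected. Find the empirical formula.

C4H5O

mol C = 6.27 g CO₂ ÷ 44.009 g/mol = 0.1425 mol
mol H = 2 × 1.60 g H₂O ÷ 18.015 g/mol = 0.1776 mol
mass O = 2.46 − (1.711 + 0.1791) = 0.5697 g → mol O = 0.5697 ÷ 15.999 = 0.03561 mol
Divide by the smallest (0.03561 mol): C 4.001, H 4.988, O 1.000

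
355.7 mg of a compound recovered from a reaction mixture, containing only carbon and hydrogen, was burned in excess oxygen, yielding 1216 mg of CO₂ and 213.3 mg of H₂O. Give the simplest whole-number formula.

mol C = 1.216 g CO₂ ÷ 44.009 g/mol = 0.027631 mol
mol H = 2 × 0.2133 g H₂O ÷ 18.015 g/mol = 0.023680 mol
Divide by the smallest (0.023680 mol): C 1.167, H 1.000
Multiplying each by 6 gives whole numbers: C 7.00, H 6.00

C7H6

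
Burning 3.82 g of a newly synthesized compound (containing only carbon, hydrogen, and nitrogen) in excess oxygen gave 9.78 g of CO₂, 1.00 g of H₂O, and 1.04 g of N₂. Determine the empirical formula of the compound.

C6H3N2

mol C = 9.78 g CO₂ ÷ 44.009 g/mol = 0.2222 mol
mol H = 2 × 1.00 g H₂O ÷ 18.015 g/mol = 0.1110 mol
mol N = 2 × 1.04 g N₂ ÷ 28.014 g/mol = 0.07425 mol
Divide by the smallest (0.07425 mol): C 2.993, H 1.495, N 1.000
Multiplying each by 2 gives whole numbers: C 5.99, H 2.99, N 2.00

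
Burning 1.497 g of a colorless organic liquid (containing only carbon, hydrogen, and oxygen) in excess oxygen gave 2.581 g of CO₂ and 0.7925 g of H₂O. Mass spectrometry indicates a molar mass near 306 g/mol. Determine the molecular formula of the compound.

mol C = 2.581 g CO₂ ÷ 44.009 g/mol = 0.058647 mol
mol H = 2 × 0.7925 g H₂O ÷ 18.015 g/mol = 0.087982 mol
mass O = 1.497 − (0.70441 + 0.088686) = 0.70390 g → mol O = 0.70390 ÷ 15.999 = 0.043997 mol
Divide by the smallest (0.043997 mol): C 1.333, H 2.000, O 1.000
Multiplying each by 3 gives whole numbers: C 4.00, H 6.00, O 3.00
Empirical formula: C4H6O3
Empirical-formula mass = 102.09 g/mol; 306 ÷ 102.09 ≈ 3, so the molecular formula is C12H18O9.

C12H18O9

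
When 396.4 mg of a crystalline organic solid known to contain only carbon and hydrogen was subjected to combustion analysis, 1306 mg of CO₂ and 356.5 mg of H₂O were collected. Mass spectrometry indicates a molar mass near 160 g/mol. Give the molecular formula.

C12H16

mol C = 1.306 g CO₂ ÷ 44.009 g/mol = 0.029676 mol
mol H = 2 × 0.3565 g H₂O ÷ 18.015 g/mol = 0.039578 mol
Divide by the smallest (0.029676 mol): C 1.000, H 1.334
Multiplying each by 3 gives whole numbers: C 3.00, H 4.00
Empirical formula: C3H4
Empirical-formula mass = 40.06 g/mol; 160 ÷ 40.06 ≈ 4, so the molecular formula is C12H16.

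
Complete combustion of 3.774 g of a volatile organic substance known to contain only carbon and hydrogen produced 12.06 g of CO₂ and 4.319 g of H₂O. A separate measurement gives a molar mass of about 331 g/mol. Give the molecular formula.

mol C = 12.06 g CO₂ ÷ 44.009 g/mol = 0.27403 mol
mol H = 2 × 4.319 g H₂O ÷ 18.015 g/mol = 0.47949 mol
Divide by the smallest (0.27403 mol): C 1.000, H 1.750
Multiplying each by 4 gives whole numbers: C 4.00, H 7.00
Empirical formula: C4H7
Empirical-formula mass = 55.10 g/mol; 331 ÷ 55.10 ≈ 6, so the molecular formula is C24H42.

C24H42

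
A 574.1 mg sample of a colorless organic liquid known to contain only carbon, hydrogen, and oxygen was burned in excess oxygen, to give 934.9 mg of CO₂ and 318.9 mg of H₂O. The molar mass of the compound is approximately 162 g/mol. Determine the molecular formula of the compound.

mol C = 0.9349 g CO₂ ÷ 44.009 g/mol = 0.021243 mol
mol H = 2 × 0.3189 g H₂O ÷ 18.015 g/mol = 0.035404 mol
mass O = 0.5741 − (0.25515 + 0.035687) = 0.28326 g → mol O = 0.28326 ÷ 15.999 = 0.017705 mol
Divide by the smallest (0.017705 mol): C 1.200, H 2.000, O 1.000
Multiplying each by 5 gives whole numbers: C 6.00, H 10.00, O 5.00
Empirical formula: C6H10O5
Empirical-formula mass = 162.14 g/mol; 162 ÷ 162.14 ≈ 1, so the molecular formula is C6H10O5.

C6H10O5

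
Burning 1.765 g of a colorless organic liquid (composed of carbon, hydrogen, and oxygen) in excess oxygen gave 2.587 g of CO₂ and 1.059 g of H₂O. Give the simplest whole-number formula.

CH2O

mol C = 2.587 g CO₂ ÷ 44.009 g/mol = 0.058783 mol
mol H = 2 × 1.059 g H₂O ÷ 18.015 g/mol = 0.11757 mol
mass O = 1.765 − (0.70605 + 0.11851) = 0.94044 g → mol O = 0.94044 ÷ 15.999 = 0.058781 mol
Divide by the smallest (0.058781 mol): C 1.000, H 2.000, O 1.000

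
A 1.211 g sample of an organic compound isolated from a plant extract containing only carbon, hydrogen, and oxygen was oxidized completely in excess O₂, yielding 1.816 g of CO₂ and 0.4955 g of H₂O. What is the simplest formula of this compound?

C3H4O3

mol C = 1.816 g CO₂ ÷ 44.009 g/mol = 0.041264 mol
mol H = 2 × 0.4955 g H₂O ÷ 18.015 g/mol = 0.055010 mol
mass O = 1.211 − (0.49563 + 0.055450) = 0.65992 g → mol O = 0.65992 ÷ 15.999 = 0.041248 mol
Divide by the smallest (0.041248 mol): C 1.000, H 1.334, O 1.000
Multiplying each by 3 gives whole numbers: C 3.00, H 4.00, O 3.00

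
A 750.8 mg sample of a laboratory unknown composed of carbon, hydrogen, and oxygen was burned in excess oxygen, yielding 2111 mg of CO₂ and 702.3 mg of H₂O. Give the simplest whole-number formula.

mol C = 2.111 g CO₂ ÷ 44.009 g/mol = 0.047967 mol
mol H = 2 × 0.7023 g H₂O ÷ 18.015 g/mol = 0.077968 mol
mass O = 0.7508 − (0.57614 + 0.078592) = 0.096071 g → mol O = 0.096071 ÷ 15.999 = 0.0060048 mol
Divide by the smallest (0.0060048 mol): C 7.988, H 12.984, O 1.000

C8H13O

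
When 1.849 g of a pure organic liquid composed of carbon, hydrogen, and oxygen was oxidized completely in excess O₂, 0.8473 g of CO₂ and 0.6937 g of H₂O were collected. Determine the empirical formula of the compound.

mol C = 0.8473 g CO₂ ÷ 44.009 g/mol = 0.019253 mol
mol H = 2 × 0.6937 g H₂O ÷ 18.015 g/mol = 0.077014 mol
mass O = 1.849 − (0.23125 + 0.077630) = 1.5401 g → mol O = 1.5401 ÷ 15.999 = 0.096264 mol
Divide by the smallest (0.019253 mol): C 1.000, H 4.000, O 5.000

CH4O5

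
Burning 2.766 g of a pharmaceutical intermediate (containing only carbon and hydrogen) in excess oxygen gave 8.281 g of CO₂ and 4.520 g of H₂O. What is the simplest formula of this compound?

mol C = 8.281 g CO₂ ÷ 44.009 g/mol = 0.18817 mol
mol H = 2 × 4.520 g H₂O ÷ 18.015 g/mol = 0.50180 mol
Divide by the smallest (0.18817 mol): C 1.000, H 2.667
Multiplying each by 3 gives whole numbers: C 3.00, H 8.00

C3H8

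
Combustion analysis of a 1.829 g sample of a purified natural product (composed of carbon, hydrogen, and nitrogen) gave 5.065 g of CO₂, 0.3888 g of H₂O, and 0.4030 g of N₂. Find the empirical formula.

C8H3N2

mol C = 5.065 g CO₂ ÷ 44.009 g/mol = 0.11509 mol
mol H = 2 × 0.3888 g H₂O ÷ 18.015 g/mol = 0.043164 mol
mol N = 2 × 0.4030 g N₂ ÷ 28.014 g/mol = 0.028771 mol
Divide by the smallest (0.028771 mol): C 4.000, H 1.500, N 1.000
Multiplying each by 2 gives whole numbers: C 8.00, H 3.00, N 2.00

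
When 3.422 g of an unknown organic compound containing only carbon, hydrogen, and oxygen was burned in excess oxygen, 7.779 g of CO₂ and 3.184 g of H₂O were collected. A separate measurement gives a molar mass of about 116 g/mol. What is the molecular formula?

C6H12O2

mol C = 7.779 g CO₂ ÷ 44.009 g/mol = 0.17676 mol
mol H = 2 × 3.184 g H₂O ÷ 18.015 g/mol = 0.35348 mol
mass O = 3.422 − (2.1231 + 0.35631) = 0.94263 g → mol O = 0.94263 ÷ 15.999 = 0.058918 mol
Divide by the smallest (0.058918 mol): C 3.000, H 6.000, O 1.000
Empirical formula: C3H6O
Empirical-formula mass = 58.08 g/mol; 116 ÷ 58.08 ≈ 2, so the molecular formula is C6H12O2.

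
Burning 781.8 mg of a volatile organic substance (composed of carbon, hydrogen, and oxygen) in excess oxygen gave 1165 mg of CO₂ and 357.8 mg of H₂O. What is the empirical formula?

C2H3O2

mol C = 1.165 g CO₂ ÷ 44.009 g/mol = 0.026472 mol
mol H = 2 × 0.3578 g H₂O ÷ 18.015 g/mol = 0.039722 mol
mass O = 0.7818 − (0.31795 + 0.040040) = 0.42381 g → mol O = 0.42381 ÷ 15.999 = 0.026490 mol
Divide by the smallest (0.026472 mol): C 1.000, H 1.501, O 1.001
Multiplying each by 2 gives whole numbers: C 2.00, H 3.00, O 2.00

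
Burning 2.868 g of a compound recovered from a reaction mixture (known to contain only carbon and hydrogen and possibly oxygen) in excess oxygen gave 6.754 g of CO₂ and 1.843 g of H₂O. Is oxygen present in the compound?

yes

mol C = 6.754 g CO₂ ÷ 44.009 g/mol = 0.15347 mol
mol H = 2 × 1.843 g H₂O ÷ 18.015 g/mol = 0.20461 mol
C and H account for only 2.0496 g of the 2.868 g sample; the remaining 0.81844 g must be oxygen.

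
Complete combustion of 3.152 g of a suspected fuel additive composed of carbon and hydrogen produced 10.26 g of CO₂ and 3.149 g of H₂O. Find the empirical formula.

mol C = 10.26 g CO₂ ÷ 44.009 g/mol = 0.23313 mol
mol H = 2 × 3.149 g H₂O ÷ 18.015 g/mol = 0.34960 mol
Divide by the smallest (0.23313 mol): C 1.000, H 1.500
Multiplying each by 2 gives whole numbers: C 2.00, H 3.00

C2H3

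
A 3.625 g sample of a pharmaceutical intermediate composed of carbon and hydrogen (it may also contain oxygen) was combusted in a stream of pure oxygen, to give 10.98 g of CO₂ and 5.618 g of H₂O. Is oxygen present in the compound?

no

mol C = 10.98 g CO₂ ÷ 44.009 g/mol = 0.24949 mol
mol H = 2 × 5.618 g H₂O ÷ 18.015 g/mol = 0.62370 mol
C and H together account for 3.6254 g — essentially the entire 3.625 g sample — so the compound contains no oxygen.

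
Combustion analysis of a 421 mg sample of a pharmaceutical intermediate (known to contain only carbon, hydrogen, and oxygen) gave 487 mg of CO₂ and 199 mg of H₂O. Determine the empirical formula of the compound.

C2H4O3

mol C = 0.487 g CO₂ ÷ 44.009 g/mol = 0.01107 mol
mol H = 2 × 0.199 g H₂O ÷ 18.015 g/mol = 0.02209 mol
mass O = 0.421 − (0.1329 + 0.02227) = 0.2658 g → mol O = 0.2658 ÷ 15.999 = 0.01661 mol
Divide by the smallest (0.01107 mol): C 1.000, H 1.996, O 1.501
Multiplying each by 2 gives whole numbers: C 2.00, H 3.99, O 3.00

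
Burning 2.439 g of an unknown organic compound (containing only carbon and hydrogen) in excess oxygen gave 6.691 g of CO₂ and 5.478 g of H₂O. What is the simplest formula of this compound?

mol C = 6.691 g CO₂ ÷ 44.009 g/mol = 0.15204 mol
mol H = 2 × 5.478 g H₂O ÷ 18.015 g/mol = 0.60816 mol
Divide by the smallest (0.15204 mol): C 1.000, H 4.000

CH4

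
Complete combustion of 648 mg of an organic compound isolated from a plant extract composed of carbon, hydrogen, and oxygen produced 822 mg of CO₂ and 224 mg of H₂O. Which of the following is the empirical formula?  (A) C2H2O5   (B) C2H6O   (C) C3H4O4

mol C = 0.822 g CO₂ ÷ 44.009 g/mol = 0.01868 mol
mol H = 2 × 0.224 g H₂O ÷ 18.015 g/mol = 0.02487 mol
mass O = 0.648 − (0.2243 + 0.02507) = 0.3986 g → mol O = 0.3986 ÷ 15.999 = 0.02491 mol
Divide by the smallest (0.01868 mol): C 1.000, H 1.331, O 1.334
Multiplying each by 3 gives whole numbers: C 3.00, H 3.99, O 4.00

(C) C3H4O4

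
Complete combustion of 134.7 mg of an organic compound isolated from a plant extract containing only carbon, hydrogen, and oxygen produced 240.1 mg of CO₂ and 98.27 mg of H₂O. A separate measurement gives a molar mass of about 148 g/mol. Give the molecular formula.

C6H12O4

mol C = 0.2401 g CO₂ ÷ 44.009 g/mol = 0.0054557 mol
mol H = 2 × 0.09827 g H₂O ÷ 18.015 g/mol = 0.010910 mol
mass O = 0.1347 − (0.065528 + 0.010997) = 0.058174 g → mol O = 0.058174 ÷ 15.999 = 0.0036361 mol
Divide by the smallest (0.0036361 mol): C 1.500, H 3.000, O 1.000
Multiplying each by 2 gives whole numbers: C 3.00, H 6.00, O 2.00
Empirical formula: C3H6O2
Empirical-formula mass = 74.08 g/mol; 148 ÷ 74.08 ≈ 2, so the molecular formula is C6H12O4.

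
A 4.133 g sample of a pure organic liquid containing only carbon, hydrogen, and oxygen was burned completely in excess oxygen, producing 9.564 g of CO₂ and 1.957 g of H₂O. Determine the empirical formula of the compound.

C8H8O3

mol C = 9.564 g CO₂ ÷ 44.009 g/mol = 0.21732 mol
mol H = 2 × 1.957 g H₂O ÷ 18.015 g/mol = 0.21726 mol
mass O = 4.133 − (2.6102 + 0.21900) = 1.3038 g → mol O = 1.3038 ÷ 15.999 = 0.081491 mol
Divide by the smallest (0.081491 mol): C 2.667, H 2.666, O 1.000
Multiplying each by 3 gives whole numbers: C 8.00, H 8.00, O 3.00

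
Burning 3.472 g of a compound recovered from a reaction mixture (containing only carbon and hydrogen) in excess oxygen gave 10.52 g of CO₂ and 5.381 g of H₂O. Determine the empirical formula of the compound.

mol C = 10.52 g CO₂ ÷ 44.009 g/mol = 0.23904 mol
mol H = 2 × 5.381 g H₂O ÷ 18.015 g/mol = 0.59739 mol
Divide by the smallest (0.23904 mol): C 1.000, H 2.499
Multiplying each by 2 gives whole numbers: C 2.00, H 5.00

C2H5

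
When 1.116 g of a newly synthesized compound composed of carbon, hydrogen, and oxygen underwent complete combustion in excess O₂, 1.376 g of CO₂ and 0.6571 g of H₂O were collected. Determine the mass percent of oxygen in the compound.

59.76%

mol C = 1.376 g CO₂ ÷ 44.009 g/mol = 0.031266 mol
mol H = 2 × 0.6571 g H₂O ÷ 18.015 g/mol = 0.072950 mol
mass O = 1.116 − (0.37554 + 0.073534) = 0.66693 g → mol O = 0.66693 ÷ 15.999 = 0.041685 mol
mass % O = 0.66693 g ÷ 1.116 g × 100%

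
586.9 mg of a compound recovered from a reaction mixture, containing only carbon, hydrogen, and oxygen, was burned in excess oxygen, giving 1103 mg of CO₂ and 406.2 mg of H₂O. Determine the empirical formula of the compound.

C5H9O3

mol C = 1.103 g CO₂ ÷ 44.009 g/mol = 0.025063 mol
mol H = 2 × 0.4062 g H₂O ÷ 18.015 g/mol = 0.045096 mol
mass O = 0.5869 − (0.30103 + 0.045457) = 0.24041 g → mol O = 0.24041 ÷ 15.999 = 0.015027 mol
Divide by the smallest (0.015027 mol): C 1.668, H 3.001, O 1.000
Multiplying each by 3 gives whole numbers: C 5.00, H 9.00, O 3.00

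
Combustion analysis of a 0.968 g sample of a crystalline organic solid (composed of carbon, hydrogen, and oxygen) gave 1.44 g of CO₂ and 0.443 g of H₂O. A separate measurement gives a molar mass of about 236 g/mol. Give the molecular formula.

C8H12O8

mol C = 1.44 g CO₂ ÷ 44.009 g/mol = 0.03272 mol
mol H = 2 × 0.443 g H₂O ÷ 18.015 g/mol = 0.04918 mol
mass O = 0.968 − (0.3930 + 0.04957) = 0.5254 g → mol O = 0.5254 ÷ 15.999 = 0.03284 mol
Divide by the smallest (0.03272 mol): C 1.000, H 1.503, O 1.004
Multiplying each by 2 gives whole numbers: C 2.00, H 3.01, O 2.01
Empirical formula: C2H3O2
Empirical-formula mass = 59.04 g/mol; 236 ÷ 59.04 ≈ 4, so the molecular formula is C8H12O8.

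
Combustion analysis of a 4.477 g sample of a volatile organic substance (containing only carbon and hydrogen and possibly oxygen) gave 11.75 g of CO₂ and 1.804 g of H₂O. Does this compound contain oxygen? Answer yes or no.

yes

mol C = 11.75 g CO₂ ÷ 44.009 g/mol = 0.26699 mol
mol H = 2 × 1.804 g H₂O ÷ 18.015 g/mol = 0.20028 mol
C and H account for only 3.4087 g of the 4.477 g sample; the remaining 1.0683 g must be oxygen.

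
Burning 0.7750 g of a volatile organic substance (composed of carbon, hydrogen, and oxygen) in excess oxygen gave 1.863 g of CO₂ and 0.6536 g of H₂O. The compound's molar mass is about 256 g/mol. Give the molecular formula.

C14H24O4

mol C = 1.863 g CO₂ ÷ 44.009 g/mol = 0.042332 mol
mol H = 2 × 0.6536 g H₂O ÷ 18.015 g/mol = 0.072562 mol
mass O = 0.7750 − (0.50845 + 0.073142) = 0.19341 g → mol O = 0.19341 ÷ 15.999 = 0.012089 mol
Divide by the smallest (0.012089 mol): C 3.502, H 6.003, O 1.000
Multiplying each by 2 gives whole numbers: C 7.00, H 12.01, O 2.00
Empirical formula: C7H12O2
Empirical-formula mass = 128.17 g/mol; 256 ÷ 128.17 ≈ 2, so the molecular formula is C14H24O4.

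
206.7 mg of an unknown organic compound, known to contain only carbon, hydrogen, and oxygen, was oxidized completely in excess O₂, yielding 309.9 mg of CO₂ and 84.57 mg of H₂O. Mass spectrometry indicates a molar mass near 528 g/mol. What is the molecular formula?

C18H24O18

mol C = 0.3099 g CO₂ ÷ 44.009 g/mol = 0.0070417 mol
mol H = 2 × 0.08457 g H₂O ÷ 18.015 g/mol = 0.0093888 mol
mass O = 0.2067 − (0.084578 + 0.0094640) = 0.11266 g → mol O = 0.11266 ÷ 15.999 = 0.0070415 mol
Divide by the smallest (0.0070415 mol): C 1.000, H 1.333, O 1.000
Multiplying each by 3 gives whole numbers: C 3.00, H 4.00, O 3.00
Empirical formula: C3H4O3
Empirical-formula mass = 88.06 g/mol; 528 ÷ 88.06 ≈ 6, so the molecular formula is C18H24O18.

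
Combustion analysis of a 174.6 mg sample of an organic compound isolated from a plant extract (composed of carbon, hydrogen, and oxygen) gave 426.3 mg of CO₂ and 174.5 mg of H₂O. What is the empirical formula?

mol C = 0.4263 g CO₂ ÷ 44.009 g/mol = 0.0096867 mol
mol H = 2 × 0.1745 g H₂O ÷ 18.015 g/mol = 0.019373 mol
mass O = 0.1746 − (0.11635 + 0.019528) = 0.038726 g → mol O = 0.038726 ÷ 15.999 = 0.0024205 mol
Divide by the smallest (0.0024205 mol): C 4.002, H 8.004, O 1.000

C4H8O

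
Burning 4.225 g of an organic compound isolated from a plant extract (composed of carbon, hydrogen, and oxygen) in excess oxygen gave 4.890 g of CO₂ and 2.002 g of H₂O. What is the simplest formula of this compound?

mol C = 4.890 g CO₂ ÷ 44.009 g/mol = 0.11111 mol
mol H = 2 × 2.002 g H₂O ÷ 18.015 g/mol = 0.22226 mol
mass O = 4.225 − (1.3346 + 0.22404) = 2.6664 g → mol O = 2.6664 ÷ 15.999 = 0.16666 mol
Divide by the smallest (0.11111 mol): C 1.000, H 2.000, O 1.500
Multiplying each by 2 gives whole numbers: C 2.00, H 4.00, O 3.00

C2H4O3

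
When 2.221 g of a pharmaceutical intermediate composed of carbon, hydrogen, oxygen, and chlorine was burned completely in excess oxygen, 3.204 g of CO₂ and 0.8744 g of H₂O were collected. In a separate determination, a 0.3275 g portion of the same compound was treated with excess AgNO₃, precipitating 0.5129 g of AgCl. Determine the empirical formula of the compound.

C3H4ClO

mol C = 3.204 g CO₂ ÷ 44.009 g/mol = 0.072803 mol
mol H = 2 × 0.8744 g H₂O ÷ 18.015 g/mol = 0.097075 mol
From the AgCl data: mol Cl per gram of compound = (0.5129 ÷ 143.318) ÷ 0.3275 = 0.010927 mol/g, so in the 2.221 g combustion sample mol Cl = 0.024270 mol
mass O = 2.221 − (0.87444 + 0.097851 + 0.86037) = 0.38834 g → mol O = 0.38834 ÷ 15.999 = 0.024273 mol
Divide by the smallest (0.024270 mol): C 3.000, H 4.000, Cl 1.000, O 1.000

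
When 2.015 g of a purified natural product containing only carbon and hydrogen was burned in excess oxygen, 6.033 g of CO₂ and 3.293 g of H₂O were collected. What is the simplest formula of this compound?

C3H8

mol C = 6.033 g CO₂ ÷ 44.009 g/mol = 0.13709 mol
mol H = 2 × 3.293 g H₂O ÷ 18.015 g/mol = 0.36558 mol
Divide by the smallest (0.13709 mol): C 1.000, H 2.667
Multiplying each by 3 gives whole numbers: C 3.00, H 8.00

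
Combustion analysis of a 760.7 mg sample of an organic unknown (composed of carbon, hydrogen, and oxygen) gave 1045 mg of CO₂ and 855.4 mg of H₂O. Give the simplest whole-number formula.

CH4O

mol C = 1.045 g CO₂ ÷ 44.009 g/mol = 0.023745 mol
mol H = 2 × 0.8554 g H₂O ÷ 18.015 g/mol = 0.094965 mol
mass O = 0.7607 − (0.28520 + 0.095725) = 0.37977 g → mol O = 0.37977 ÷ 15.999 = 0.023737 mol
Divide by the smallest (0.023737 mol): C 1.000, H 4.001, O 1.000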